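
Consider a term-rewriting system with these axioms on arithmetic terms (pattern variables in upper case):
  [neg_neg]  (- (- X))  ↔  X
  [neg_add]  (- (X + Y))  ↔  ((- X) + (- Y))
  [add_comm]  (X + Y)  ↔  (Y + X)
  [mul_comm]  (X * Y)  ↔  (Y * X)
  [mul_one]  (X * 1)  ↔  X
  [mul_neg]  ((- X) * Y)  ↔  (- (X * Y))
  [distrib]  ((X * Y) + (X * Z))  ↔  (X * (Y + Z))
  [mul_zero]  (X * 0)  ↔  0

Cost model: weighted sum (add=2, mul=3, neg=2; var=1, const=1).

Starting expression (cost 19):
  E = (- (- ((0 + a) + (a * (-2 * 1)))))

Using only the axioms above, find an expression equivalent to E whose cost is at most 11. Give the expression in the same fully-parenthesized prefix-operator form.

((a + 0) + (a * -2))   [cost 11]

(1) (0 + a)  =[add_comm →]=  (a + 0)    ⊢ (- (- ((a + 0) + (a * (-2 * 1)))))
(2) (-2 * 1)  =[mul_one →]=  -2    ⊢ (- (- ((a + 0) + (a * -2))))
(3) (- (- ((a + 0) + (a * -2))))  =[neg_neg →]=  ((a + 0) + (a * -2))    ⊢ cost 11, within 11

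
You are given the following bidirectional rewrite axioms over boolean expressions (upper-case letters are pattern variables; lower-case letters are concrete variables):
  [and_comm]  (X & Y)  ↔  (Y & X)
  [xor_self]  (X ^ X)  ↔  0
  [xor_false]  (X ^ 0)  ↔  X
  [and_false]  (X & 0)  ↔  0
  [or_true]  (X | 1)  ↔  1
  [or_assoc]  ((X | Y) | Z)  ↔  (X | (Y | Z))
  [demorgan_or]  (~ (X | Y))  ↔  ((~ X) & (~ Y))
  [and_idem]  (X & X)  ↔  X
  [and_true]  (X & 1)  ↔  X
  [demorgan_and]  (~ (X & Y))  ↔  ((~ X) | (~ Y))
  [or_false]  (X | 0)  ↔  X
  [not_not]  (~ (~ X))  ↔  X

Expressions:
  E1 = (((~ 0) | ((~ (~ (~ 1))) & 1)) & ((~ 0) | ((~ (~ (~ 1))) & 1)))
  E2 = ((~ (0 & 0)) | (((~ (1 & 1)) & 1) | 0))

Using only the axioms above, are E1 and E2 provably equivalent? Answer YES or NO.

step 1: and_idem (→) rewrites (((~ 0) | ((~ (~ (~ 1))) & 1)) & ((~ 0) | ((~ (~ (~ 1))) & 1))) into ((~ 0) | ((~ (~ (~ 1))) & 1))
step 2: not_not (→) rewrites (~ (~ (~ 1))) into (~ 1), now ((~ 0) | ((~ 1) & 1))
step 3: and_true (→) rewrites ((~ 1) & 1) into (~ 1), now ((~ 0) | (~ 1))
step 4: and_idem (←) rewrites 0 into (0 & 0), now ((~ (0 & 0)) | (~ 1))
step 5: and_true (←) rewrites (~ 1) into ((~ 1) & 1), now ((~ (0 & 0)) | ((~ 1) & 1))
step 6: and_idem (←) rewrites 1 into (1 & 1), now ((~ (0 & 0)) | ((~ (1 & 1)) & 1))
step 7: or_false (←) rewrites ((~ (1 & 1)) & 1) into (((~ (1 & 1)) & 1) | 0), which is E2

YES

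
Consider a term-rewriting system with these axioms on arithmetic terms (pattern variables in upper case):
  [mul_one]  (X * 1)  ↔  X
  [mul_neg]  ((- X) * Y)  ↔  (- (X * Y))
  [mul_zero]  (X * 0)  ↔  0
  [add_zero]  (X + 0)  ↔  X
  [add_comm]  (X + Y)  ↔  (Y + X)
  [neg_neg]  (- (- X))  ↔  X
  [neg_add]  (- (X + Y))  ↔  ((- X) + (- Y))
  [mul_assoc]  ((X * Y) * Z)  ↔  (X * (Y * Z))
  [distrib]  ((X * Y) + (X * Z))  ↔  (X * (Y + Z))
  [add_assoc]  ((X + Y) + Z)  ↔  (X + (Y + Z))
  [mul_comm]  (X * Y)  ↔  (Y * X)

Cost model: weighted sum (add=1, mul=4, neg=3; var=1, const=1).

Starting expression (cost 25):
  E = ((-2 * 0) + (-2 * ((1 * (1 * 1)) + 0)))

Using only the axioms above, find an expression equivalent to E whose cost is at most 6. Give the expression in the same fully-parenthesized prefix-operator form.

1. [mul_one →] (1 * 1)  →  1;  E = ((-2 * 0) + (-2 * ((1 * 1) + 0)))
2. [distrib →] ((-2 * 0) + (-2 * ((1 * 1) + 0)))  →  (-2 * (0 + ((1 * 1) + 0)))
3. [add_comm →] (0 + ((1 * 1) + 0))  →  (((1 * 1) + 0) + 0);  E = (-2 * (((1 * 1) + 0) + 0))
4. [add_zero →] ((1 * 1) + 0)  →  (1 * 1);  E = (-2 * ((1 * 1) + 0))
5. [mul_one →] (1 * 1)  →  1;  E = (-2 * (1 + 0))
6. [add_zero →] (1 + 0)  →  1;  cost 6 ≤ 6, done

(-2 * 1)   [cost 6]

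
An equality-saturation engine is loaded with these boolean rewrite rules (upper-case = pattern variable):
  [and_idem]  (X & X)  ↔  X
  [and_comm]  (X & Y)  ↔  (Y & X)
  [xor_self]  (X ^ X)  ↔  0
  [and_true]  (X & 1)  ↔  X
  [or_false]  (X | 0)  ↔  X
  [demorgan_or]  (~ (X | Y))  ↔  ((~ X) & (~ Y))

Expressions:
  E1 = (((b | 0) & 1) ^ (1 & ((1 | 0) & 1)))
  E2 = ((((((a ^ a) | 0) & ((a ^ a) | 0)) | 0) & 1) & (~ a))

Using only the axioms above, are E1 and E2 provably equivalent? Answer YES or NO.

NO

All listed rules preserve value, hence provable equivalence implies equal values everywhere; look for a separating assignment.
a=0, b=0 gives E1 ↦ 1, E2 ↦ 0; values differ ⇒ not provably equivalent.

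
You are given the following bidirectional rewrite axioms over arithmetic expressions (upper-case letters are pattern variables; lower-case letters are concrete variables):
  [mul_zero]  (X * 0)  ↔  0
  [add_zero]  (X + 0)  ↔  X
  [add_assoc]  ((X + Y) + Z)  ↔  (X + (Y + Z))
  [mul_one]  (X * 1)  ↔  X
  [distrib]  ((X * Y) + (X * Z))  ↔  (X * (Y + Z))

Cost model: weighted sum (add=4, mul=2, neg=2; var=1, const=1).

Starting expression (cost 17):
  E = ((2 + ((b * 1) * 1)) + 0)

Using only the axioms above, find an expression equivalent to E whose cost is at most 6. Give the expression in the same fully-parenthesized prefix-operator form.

step 1: add_zero (→) rewrites ((2 + ((b * 1) * 1)) + 0) into (2 + ((b * 1) * 1))
step 2: mul_one (→) rewrites ((b * 1) * 1) into (b * 1), now (2 + (b * 1))
step 3: mul_one (→) rewrites (b * 1) into b, reaching cost 6 (bound 6)

(2 + b)   [cost 6]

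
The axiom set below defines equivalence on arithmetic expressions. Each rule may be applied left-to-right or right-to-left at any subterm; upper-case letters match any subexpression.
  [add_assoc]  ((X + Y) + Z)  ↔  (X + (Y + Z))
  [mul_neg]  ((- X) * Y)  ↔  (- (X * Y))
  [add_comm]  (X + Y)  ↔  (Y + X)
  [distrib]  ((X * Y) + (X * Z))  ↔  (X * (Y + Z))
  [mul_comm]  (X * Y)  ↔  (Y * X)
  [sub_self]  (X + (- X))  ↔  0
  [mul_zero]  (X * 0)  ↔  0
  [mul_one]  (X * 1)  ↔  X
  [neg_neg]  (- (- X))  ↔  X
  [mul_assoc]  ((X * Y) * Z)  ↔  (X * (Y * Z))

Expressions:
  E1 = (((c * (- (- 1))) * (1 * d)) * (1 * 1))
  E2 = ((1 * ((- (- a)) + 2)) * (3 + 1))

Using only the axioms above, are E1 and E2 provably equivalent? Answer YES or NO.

All listed rules preserve value, hence provable equivalence implies equal values everywhere; look for a separating assignment.
a=0, c=0, d=0 gives E1 ↦ 0, E2 ↦ 8; values differ ⇒ not provably equivalent.

NO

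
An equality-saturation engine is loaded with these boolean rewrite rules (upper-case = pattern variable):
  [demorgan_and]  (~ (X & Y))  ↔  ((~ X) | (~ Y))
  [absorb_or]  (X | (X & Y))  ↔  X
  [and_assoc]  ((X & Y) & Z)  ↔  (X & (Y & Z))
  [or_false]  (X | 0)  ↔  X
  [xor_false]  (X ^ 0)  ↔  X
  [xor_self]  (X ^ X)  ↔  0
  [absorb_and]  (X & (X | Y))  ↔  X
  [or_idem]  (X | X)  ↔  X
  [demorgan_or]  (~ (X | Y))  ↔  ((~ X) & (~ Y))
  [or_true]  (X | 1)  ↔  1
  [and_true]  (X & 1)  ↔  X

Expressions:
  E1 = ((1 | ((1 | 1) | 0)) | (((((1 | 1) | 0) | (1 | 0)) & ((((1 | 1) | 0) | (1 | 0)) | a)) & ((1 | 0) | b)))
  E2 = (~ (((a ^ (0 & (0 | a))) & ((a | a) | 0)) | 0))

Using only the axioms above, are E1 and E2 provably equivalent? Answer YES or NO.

NO

The axioms are sound identities: if E1 ↔* E2 then E1 and E2 evaluate identically under any assignment.
Under a=1, b=0: E1 evaluates to 1, E2 to 0. Distinct ⇒ no rewrite sequence connects them.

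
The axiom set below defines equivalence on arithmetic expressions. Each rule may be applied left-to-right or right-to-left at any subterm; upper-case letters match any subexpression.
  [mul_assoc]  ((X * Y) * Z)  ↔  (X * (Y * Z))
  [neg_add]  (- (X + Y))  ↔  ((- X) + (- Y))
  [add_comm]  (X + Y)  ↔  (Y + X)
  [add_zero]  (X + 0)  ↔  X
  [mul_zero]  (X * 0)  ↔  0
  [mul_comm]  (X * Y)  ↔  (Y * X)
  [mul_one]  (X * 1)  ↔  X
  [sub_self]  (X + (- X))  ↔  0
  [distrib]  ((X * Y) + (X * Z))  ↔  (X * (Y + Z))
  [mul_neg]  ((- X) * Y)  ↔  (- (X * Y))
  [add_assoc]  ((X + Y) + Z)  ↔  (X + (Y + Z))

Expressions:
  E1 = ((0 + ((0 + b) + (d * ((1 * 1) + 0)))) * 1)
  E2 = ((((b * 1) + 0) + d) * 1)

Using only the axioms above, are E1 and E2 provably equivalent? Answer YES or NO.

step 1: add_zero (→) rewrites ((1 * 1) + 0) into (1 * 1), now ((0 + ((0 + b) + (d * (1 * 1)))) * 1)
step 2: mul_one (→) rewrites ((0 + ((0 + b) + (d * (1 * 1)))) * 1) into (0 + ((0 + b) + (d * (1 * 1))))
step 3: add_comm (→) rewrites (0 + b) into (b + 0), now (0 + ((b + 0) + (d * (1 * 1))))
step 4: mul_one (→) rewrites (1 * 1) into 1, now (0 + ((b + 0) + (d * 1)))
step 5: mul_one (→) rewrites (d * 1) into d, now (0 + ((b + 0) + d))
step 6: add_zero (→) rewrites (b + 0) into b, now (0 + (b + d))
step 7: add_comm (→) rewrites (0 + (b + d)) into ((b + d) + 0)
step 8: add_zero (→) rewrites ((b + d) + 0) into (b + d)
step 9: add_zero (←) rewrites b into (b + 0), now ((b + 0) + d)
step 10: mul_one (←) rewrites ((b + 0) + d) into (((b + 0) + d) * 1)
step 11: mul_one (←) rewrites b into (b * 1), which is E2

YES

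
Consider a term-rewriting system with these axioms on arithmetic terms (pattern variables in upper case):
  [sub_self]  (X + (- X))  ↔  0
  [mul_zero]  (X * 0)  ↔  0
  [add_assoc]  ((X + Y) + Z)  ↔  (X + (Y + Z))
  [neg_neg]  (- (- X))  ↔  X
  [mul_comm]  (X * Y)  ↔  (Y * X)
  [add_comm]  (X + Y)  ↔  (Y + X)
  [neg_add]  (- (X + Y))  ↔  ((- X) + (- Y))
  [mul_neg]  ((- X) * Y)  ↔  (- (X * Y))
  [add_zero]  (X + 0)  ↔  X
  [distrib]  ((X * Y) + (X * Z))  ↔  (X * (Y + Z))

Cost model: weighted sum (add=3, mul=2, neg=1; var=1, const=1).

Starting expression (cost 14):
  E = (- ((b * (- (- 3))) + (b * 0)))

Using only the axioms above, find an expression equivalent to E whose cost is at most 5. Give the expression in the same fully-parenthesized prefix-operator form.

1. [distrib →] ((b * (- (- 3))) + (b * 0))  →  (b * ((- (- 3)) + 0));  E = (- (b * ((- (- 3)) + 0)))
2. [add_zero →] ((- (- 3)) + 0)  →  (- (- 3));  E = (- (b * (- (- 3))))
3. [neg_neg →] (- (- 3))  →  3;  cost 5 ≤ 5, done

(- (b * 3))   [cost 5]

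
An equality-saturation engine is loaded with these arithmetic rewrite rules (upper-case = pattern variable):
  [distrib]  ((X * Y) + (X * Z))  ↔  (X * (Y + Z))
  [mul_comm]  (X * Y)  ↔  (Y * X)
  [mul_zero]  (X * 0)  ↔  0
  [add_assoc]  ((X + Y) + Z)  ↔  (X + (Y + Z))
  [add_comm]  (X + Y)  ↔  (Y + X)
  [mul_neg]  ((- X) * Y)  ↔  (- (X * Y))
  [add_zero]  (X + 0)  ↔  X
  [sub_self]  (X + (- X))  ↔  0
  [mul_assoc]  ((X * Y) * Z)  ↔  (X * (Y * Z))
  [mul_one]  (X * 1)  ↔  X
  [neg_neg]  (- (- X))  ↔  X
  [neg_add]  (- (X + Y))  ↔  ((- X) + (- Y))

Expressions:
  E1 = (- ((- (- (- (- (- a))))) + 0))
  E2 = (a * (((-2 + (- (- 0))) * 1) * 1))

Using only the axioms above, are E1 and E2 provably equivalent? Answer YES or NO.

NO

The axioms are sound identities: if E1 ↔* E2 then E1 and E2 evaluate identically under any assignment.
Under a=1: E1 evaluates to 1, E2 to -2. Distinct ⇒ no rewrite sequence connects them.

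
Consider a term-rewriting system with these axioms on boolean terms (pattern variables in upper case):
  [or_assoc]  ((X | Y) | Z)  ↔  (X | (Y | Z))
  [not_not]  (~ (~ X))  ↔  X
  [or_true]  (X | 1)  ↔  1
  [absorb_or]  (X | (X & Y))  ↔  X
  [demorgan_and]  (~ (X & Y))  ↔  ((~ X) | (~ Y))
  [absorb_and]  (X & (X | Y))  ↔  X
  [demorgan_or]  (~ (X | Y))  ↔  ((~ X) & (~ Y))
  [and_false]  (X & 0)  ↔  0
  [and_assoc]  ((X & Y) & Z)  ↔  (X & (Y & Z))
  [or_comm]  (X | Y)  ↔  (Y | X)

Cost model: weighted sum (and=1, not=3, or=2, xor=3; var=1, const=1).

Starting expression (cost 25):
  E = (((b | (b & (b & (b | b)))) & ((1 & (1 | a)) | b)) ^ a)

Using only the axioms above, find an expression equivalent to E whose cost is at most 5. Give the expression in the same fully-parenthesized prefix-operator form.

(b ^ a)   [cost 5]

step 1: absorb_and (→) rewrites (b & (b | b)) into b, now (((b | (b & b)) & ((1 & (1 | a)) | b)) ^ a)
step 2: absorb_and (→) rewrites (1 & (1 | a)) into 1, now (((b | (b & b)) & (1 | b)) ^ a)
step 3: absorb_or (→) rewrites (b | (b & b)) into b, now ((b & (1 | b)) ^ a)
step 4: or_comm (→) rewrites (1 | b) into (b | 1), now ((b & (b | 1)) ^ a)
step 5: absorb_and (→) rewrites (b & (b | 1)) into b, reaching cost 5 (bound 5)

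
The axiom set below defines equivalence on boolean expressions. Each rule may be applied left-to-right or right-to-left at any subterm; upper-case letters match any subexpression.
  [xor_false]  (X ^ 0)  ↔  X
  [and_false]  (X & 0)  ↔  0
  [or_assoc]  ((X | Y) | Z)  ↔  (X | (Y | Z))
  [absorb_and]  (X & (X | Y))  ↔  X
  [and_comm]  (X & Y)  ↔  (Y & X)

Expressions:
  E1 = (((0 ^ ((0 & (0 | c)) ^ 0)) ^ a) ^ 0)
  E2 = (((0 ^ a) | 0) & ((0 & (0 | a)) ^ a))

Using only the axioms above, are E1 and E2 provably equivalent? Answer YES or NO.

YES

step 1: absorb_and (→) rewrites (0 & (0 | c)) into 0, now (((0 ^ (0 ^ 0)) ^ a) ^ 0)
step 2: xor_false (→) rewrites (0 ^ 0) into 0, now (((0 ^ 0) ^ a) ^ 0)
step 3: xor_false (→) rewrites (0 ^ 0) into 0, now ((0 ^ a) ^ 0)
step 4: xor_false (→) rewrites ((0 ^ a) ^ 0) into (0 ^ a)
step 5: absorb_and (←) rewrites (0 ^ a) into ((0 ^ a) & ((0 ^ a) | 0))
step 6: and_comm (→) rewrites ((0 ^ a) & ((0 ^ a) | 0)) into (((0 ^ a) | 0) & (0 ^ a))
step 7: absorb_and (←) rewrites 0 into (0 & (0 | a)), which is E2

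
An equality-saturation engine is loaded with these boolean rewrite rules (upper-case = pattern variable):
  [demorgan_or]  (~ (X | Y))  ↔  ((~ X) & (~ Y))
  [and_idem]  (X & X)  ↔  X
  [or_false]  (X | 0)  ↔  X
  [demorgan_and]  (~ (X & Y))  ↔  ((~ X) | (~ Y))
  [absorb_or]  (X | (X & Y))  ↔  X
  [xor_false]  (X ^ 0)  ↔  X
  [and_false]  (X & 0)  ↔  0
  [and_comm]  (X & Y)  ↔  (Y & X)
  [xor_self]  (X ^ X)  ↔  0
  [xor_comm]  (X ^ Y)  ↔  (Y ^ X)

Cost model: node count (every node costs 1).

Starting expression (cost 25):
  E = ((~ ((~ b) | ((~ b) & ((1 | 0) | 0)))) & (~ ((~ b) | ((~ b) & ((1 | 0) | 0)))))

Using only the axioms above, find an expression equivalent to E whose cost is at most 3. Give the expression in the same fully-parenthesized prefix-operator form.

(~ (~ b))   [cost 3]

1. [and_idem →] ((~ ((~ b) | ((~ b) & ((1 | 0) | 0)))) & (~ ((~ b) | ((~ b) & ((1 | 0) | 0)))))  →  (~ ((~ b) | ((~ b) & ((1 | 0) | 0))))
2. [or_false →] (1 | 0)  →  1;  E = (~ ((~ b) | ((~ b) & (1 | 0))))
3. [or_false →] (1 | 0)  →  1;  E = (~ ((~ b) | ((~ b) & 1)))
4. [absorb_or →] ((~ b) | ((~ b) & 1))  →  (~ b);  cost 3 ≤ 3, done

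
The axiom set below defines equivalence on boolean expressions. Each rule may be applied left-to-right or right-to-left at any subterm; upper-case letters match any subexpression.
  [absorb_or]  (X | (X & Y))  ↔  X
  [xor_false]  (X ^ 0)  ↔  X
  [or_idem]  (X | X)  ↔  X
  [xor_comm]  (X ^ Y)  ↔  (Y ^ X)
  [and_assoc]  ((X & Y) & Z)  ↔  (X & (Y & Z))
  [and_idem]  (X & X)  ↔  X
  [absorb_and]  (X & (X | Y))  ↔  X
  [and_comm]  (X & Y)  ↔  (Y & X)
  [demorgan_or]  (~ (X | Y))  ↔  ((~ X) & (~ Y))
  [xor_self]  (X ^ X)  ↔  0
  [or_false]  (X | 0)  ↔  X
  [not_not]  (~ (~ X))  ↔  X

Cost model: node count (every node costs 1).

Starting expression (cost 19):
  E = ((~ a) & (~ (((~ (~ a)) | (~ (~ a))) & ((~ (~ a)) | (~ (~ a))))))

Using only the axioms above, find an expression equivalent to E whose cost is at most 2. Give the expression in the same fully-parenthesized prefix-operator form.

(1) (((~ (~ a)) | (~ (~ a))) & ((~ (~ a)) | (~ (~ a))))  =[and_idem →]=  ((~ (~ a)) | (~ (~ a)))    ⊢ ((~ a) & (~ ((~ (~ a)) | (~ (~ a)))))
(2) ((~ (~ a)) | (~ (~ a)))  =[or_idem →]=  (~ (~ a))    ⊢ ((~ a) & (~ (~ (~ a))))
(3) (~ (~ a))  =[not_not →]=  a    ⊢ ((~ a) & (~ a))
(4) ((~ a) & (~ a))  =[and_idem →]=  (~ a)    ⊢ cost 2, within 2

(~ a)   [cost 2]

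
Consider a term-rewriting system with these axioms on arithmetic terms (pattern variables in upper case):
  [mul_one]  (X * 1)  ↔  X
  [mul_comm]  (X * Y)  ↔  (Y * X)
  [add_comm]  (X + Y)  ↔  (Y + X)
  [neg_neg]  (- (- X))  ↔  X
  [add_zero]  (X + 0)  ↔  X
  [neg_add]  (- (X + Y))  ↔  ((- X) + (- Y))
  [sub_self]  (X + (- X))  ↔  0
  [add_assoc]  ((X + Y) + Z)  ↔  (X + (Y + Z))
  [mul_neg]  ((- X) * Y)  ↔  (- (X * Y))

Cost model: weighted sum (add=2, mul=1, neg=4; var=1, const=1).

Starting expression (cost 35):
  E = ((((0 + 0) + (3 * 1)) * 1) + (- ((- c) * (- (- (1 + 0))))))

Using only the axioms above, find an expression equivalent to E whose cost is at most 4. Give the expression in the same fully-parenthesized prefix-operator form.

step 1: neg_neg (→) rewrites (- (- (1 + 0))) into (1 + 0), now ((((0 + 0) + (3 * 1)) * 1) + (- ((- c) * (1 + 0))))
step 2: add_zero (→) rewrites (0 + 0) into 0, now (((0 + (3 * 1)) * 1) + (- ((- c) * (1 + 0))))
step 3: add_zero (→) rewrites (1 + 0) into 1, now (((0 + (3 * 1)) * 1) + (- ((- c) * 1)))
step 4: mul_one (→) rewrites ((- c) * 1) into (- c), now (((0 + (3 * 1)) * 1) + (- (- c)))
step 5: mul_one (→) rewrites ((0 + (3 * 1)) * 1) into (0 + (3 * 1)), now ((0 + (3 * 1)) + (- (- c)))
step 6: add_assoc (→) rewrites ((0 + (3 * 1)) + (- (- c))) into (0 + ((3 * 1) + (- (- c))))
step 7: add_comm (→) rewrites (0 + ((3 * 1) + (- (- c)))) into (((3 * 1) + (- (- c))) + 0)
step 8: neg_neg (→) rewrites (- (- c)) into c, now (((3 * 1) + c) + 0)
step 9: add_zero (→) rewrites (((3 * 1) + c) + 0) into ((3 * 1) + c)
step 10: mul_one (→) rewrites (3 * 1) into 3, reaching cost 4 (bound 4)

(3 + c)   [cost 4]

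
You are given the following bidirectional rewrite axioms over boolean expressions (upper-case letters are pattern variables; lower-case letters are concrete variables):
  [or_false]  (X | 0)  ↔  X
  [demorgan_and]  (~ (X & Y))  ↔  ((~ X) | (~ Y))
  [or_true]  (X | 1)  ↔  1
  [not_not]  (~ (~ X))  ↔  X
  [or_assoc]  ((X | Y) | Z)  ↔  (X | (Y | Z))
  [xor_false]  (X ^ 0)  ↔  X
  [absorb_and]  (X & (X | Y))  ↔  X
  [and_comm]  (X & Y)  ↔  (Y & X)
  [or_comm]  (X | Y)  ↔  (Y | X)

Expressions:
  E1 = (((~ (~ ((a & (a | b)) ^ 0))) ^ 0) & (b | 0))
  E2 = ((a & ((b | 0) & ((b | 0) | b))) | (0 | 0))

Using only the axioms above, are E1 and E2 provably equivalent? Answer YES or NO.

YES

(1) (~ (~ ((a & (a | b)) ^ 0)))  =[not_not →]=  ((a & (a | b)) ^ 0)    ⊢ ((((a & (a | b)) ^ 0) ^ 0) & (b | 0))
(2) ((a & (a | b)) ^ 0)  =[xor_false →]=  (a & (a | b))    ⊢ (((a & (a | b)) ^ 0) & (b | 0))
(3) (a & (a | b))  =[absorb_and →]=  a    ⊢ ((a ^ 0) & (b | 0))
(4) (b | 0)  =[or_false →]=  b    ⊢ ((a ^ 0) & b)
(5) (a ^ 0)  =[xor_false →]=  a    ⊢ (a & b)
(6) (a & b)  =[or_false ←]=  ((a & b) | 0)
(7) 0  =[or_false ←]=  (0 | 0)    ⊢ ((a & b) | (0 | 0))
(8) b  =[or_false ←]=  (b | 0)    ⊢ ((a & (b | 0)) | (0 | 0))
(9) (b | 0)  =[absorb_and ←]=  ((b | 0) & ((b | 0) | b))    ⊢ E2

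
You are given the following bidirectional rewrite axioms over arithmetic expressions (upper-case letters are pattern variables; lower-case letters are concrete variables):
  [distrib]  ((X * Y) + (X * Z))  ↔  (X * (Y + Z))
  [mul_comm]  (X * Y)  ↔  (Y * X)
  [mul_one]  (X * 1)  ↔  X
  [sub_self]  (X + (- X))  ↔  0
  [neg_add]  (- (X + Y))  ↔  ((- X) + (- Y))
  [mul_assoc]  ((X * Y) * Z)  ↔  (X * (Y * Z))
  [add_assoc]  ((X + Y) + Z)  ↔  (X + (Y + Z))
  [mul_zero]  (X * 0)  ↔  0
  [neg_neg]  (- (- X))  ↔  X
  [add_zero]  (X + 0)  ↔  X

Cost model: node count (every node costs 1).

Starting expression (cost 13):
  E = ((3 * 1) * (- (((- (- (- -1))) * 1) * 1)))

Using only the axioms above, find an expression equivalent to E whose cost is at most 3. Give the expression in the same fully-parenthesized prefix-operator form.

(3 * -1)   [cost 3]

step 1: neg_neg (→) rewrites (- (- (- -1))) into (- -1), now ((3 * 1) * (- (((- -1) * 1) * 1)))
step 2: mul_one (→) rewrites ((- -1) * 1) into (- -1), now ((3 * 1) * (- ((- -1) * 1)))
step 3: mul_one (→) rewrites (3 * 1) into 3, now (3 * (- ((- -1) * 1)))
step 4: mul_one (→) rewrites ((- -1) * 1) into (- -1), now (3 * (- (- -1)))
step 5: neg_neg (→) rewrites (- (- -1)) into -1, reaching cost 3 (bound 3)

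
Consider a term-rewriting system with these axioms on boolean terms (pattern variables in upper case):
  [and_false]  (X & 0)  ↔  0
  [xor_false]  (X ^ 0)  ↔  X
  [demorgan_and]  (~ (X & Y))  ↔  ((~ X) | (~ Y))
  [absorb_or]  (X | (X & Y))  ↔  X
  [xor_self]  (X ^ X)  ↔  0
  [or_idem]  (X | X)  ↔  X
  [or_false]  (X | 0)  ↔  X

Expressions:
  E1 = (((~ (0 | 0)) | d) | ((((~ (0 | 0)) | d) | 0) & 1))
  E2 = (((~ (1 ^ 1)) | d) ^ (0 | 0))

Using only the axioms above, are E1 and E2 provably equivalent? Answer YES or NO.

YES

(1) (((~ (0 | 0)) | d) | 0)  =[or_false →]=  ((~ (0 | 0)) | d)    ⊢ (((~ (0 | 0)) | d) | (((~ (0 | 0)) | d) & 1))
(2) (((~ (0 | 0)) | d) | (((~ (0 | 0)) | d) & 1))  =[absorb_or →]=  ((~ (0 | 0)) | d)
(3) (0 | 0)  =[or_false →]=  0    ⊢ ((~ 0) | d)
(4) ((~ 0) | d)  =[xor_false ←]=  (((~ 0) | d) ^ 0)
(5) 0  =[xor_self ←]=  (1 ^ 1)    ⊢ (((~ (1 ^ 1)) | d) ^ 0)
(6) 0  =[or_false ←]=  (0 | 0)    ⊢ E2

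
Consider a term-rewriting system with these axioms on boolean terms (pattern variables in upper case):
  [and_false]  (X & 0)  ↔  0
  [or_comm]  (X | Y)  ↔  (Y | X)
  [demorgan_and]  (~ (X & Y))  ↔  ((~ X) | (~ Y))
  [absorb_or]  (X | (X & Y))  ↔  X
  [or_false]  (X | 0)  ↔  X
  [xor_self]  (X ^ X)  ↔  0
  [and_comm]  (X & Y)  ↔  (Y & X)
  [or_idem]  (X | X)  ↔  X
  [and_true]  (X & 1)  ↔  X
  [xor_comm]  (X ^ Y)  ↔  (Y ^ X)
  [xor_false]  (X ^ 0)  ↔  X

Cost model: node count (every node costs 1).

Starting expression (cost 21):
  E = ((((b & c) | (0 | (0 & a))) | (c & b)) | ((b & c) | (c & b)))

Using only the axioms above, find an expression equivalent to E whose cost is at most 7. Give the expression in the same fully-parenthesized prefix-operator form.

(1) (0 | (0 & a))  =[absorb_or →]=  0    ⊢ ((((b & c) | 0) | (c & b)) | ((b & c) | (c & b)))
(2) ((b & c) | 0)  =[or_false →]=  (b & c)    ⊢ (((b & c) | (c & b)) | ((b & c) | (c & b)))
(3) (((b & c) | (c & b)) | ((b & c) | (c & b)))  =[or_idem →]=  ((b & c) | (c & b))    ⊢ cost 7, within 7

((b & c) | (c & b))   [cost 7]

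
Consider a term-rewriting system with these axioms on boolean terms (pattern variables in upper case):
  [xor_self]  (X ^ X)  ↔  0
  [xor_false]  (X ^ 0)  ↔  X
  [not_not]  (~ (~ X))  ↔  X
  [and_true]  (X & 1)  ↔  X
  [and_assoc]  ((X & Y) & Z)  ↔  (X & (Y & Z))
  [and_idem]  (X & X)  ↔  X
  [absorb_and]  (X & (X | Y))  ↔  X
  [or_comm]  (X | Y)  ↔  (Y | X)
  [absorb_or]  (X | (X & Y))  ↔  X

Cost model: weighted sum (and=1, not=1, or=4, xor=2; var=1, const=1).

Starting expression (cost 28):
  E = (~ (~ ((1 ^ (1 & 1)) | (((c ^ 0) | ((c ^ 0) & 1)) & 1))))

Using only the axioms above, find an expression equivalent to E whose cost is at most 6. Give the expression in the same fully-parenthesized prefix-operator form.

step 1: absorb_or (→) rewrites ((c ^ 0) | ((c ^ 0) & 1)) into (c ^ 0), now (~ (~ ((1 ^ (1 & 1)) | ((c ^ 0) & 1))))
step 2: not_not (→) rewrites (~ (~ ((1 ^ (1 & 1)) | ((c ^ 0) & 1)))) into ((1 ^ (1 & 1)) | ((c ^ 0) & 1))
step 3: xor_false (→) rewrites (c ^ 0) into c, now ((1 ^ (1 & 1)) | (c & 1))
step 4: and_idem (→) rewrites (1 & 1) into 1, now ((1 ^ 1) | (c & 1))
step 5: and_true (→) rewrites (c & 1) into c, now ((1 ^ 1) | c)
step 6: xor_self (→) rewrites (1 ^ 1) into 0, reaching cost 6 (bound 6)

(0 | c)   [cost 6]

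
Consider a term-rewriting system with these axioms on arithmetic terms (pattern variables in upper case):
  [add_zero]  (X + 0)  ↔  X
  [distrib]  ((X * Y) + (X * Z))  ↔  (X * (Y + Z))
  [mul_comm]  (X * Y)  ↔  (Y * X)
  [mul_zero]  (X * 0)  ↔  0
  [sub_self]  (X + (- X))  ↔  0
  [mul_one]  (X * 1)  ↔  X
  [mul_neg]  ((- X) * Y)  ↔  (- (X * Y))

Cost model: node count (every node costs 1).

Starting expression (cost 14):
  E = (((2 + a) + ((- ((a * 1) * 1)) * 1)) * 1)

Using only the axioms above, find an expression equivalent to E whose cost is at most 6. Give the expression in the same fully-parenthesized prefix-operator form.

((2 + a) + (- a))   [cost 6]

1. [mul_one →] (((2 + a) + ((- ((a * 1) * 1)) * 1)) * 1)  →  ((2 + a) + ((- ((a * 1) * 1)) * 1))
2. [mul_one →] (a * 1)  →  a;  E = ((2 + a) + ((- (a * 1)) * 1))
3. [mul_one →] ((- (a * 1)) * 1)  →  (- (a * 1));  E = ((2 + a) + (- (a * 1)))
4. [mul_one →] (a * 1)  →  a;  cost 6 ≤ 6, done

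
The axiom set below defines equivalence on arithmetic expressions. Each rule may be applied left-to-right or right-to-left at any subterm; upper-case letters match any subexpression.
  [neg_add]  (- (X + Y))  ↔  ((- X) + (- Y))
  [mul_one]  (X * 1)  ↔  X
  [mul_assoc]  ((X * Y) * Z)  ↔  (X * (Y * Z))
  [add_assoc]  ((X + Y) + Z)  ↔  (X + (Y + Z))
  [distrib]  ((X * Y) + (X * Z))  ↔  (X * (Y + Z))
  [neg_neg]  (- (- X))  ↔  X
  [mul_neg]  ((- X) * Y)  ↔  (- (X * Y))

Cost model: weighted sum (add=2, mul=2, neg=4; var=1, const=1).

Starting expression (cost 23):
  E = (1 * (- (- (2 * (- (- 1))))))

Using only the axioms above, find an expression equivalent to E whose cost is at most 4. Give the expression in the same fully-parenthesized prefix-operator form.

step 1: neg_neg (→) rewrites (- (- 1)) into 1, now (1 * (- (- (2 * 1))))
step 2: mul_one (→) rewrites (2 * 1) into 2, now (1 * (- (- 2)))
step 3: neg_neg (→) rewrites (- (- 2)) into 2, reaching cost 4 (bound 4)

(1 * 2)   [cost 4]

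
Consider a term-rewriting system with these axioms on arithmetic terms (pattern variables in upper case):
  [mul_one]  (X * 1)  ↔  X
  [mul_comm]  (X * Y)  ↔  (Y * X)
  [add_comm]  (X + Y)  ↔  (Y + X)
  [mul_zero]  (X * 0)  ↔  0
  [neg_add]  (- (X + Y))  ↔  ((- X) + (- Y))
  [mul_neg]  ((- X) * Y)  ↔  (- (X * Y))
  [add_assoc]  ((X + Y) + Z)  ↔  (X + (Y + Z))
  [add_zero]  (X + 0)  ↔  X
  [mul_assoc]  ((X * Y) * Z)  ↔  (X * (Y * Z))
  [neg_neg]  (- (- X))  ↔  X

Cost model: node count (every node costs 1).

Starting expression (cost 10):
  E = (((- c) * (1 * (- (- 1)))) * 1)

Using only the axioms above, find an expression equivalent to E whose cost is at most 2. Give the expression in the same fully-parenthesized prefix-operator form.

step 1: neg_neg (→) rewrites (- (- 1)) into 1, now (((- c) * (1 * 1)) * 1)
step 2: mul_one (→) rewrites (1 * 1) into 1, now (((- c) * 1) * 1)
step 3: mul_one (→) rewrites ((- c) * 1) into (- c), now ((- c) * 1)
step 4: mul_one (→) rewrites ((- c) * 1) into (- c), reaching cost 2 (bound 2)

(- c)   [cost 2]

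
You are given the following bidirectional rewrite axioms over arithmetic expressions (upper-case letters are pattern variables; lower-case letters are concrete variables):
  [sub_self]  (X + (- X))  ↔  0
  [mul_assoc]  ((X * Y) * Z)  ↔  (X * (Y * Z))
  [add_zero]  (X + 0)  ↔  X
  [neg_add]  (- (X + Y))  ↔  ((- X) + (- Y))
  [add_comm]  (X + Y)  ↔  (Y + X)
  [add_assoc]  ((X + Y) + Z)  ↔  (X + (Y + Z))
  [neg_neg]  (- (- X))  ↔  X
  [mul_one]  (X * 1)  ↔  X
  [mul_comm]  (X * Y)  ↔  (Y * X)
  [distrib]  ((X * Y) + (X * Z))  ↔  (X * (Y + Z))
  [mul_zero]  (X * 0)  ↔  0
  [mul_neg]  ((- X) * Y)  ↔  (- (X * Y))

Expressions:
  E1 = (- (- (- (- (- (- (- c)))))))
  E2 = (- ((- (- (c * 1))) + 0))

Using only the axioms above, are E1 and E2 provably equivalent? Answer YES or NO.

1. [neg_neg →] (- (- (- (- (- (- c))))))  →  (- (- (- (- c))));  E1 = (- (- (- (- (- c)))))
2. [neg_neg →] (- (- (- (- c))))  →  (- (- c));  E1 = (- (- (- c)))
3. [add_zero ←] (- (- c))  →  ((- (- c)) + 0);  E1 = (- ((- (- c)) + 0))
4. [mul_one ←] c  →  (c * 1);  this is E2

YES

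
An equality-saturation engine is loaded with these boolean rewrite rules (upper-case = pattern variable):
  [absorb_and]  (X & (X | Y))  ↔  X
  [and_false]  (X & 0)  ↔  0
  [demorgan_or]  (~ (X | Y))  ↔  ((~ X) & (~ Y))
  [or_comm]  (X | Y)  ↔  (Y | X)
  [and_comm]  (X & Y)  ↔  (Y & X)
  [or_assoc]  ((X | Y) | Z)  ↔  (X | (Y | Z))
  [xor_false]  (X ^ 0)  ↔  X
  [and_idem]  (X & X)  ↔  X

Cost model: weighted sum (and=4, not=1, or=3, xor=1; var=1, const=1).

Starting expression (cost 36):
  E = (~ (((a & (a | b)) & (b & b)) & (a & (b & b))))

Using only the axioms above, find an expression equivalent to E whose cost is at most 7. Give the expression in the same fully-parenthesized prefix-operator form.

(~ (a & b))   [cost 7]

step 1: absorb_and (→) rewrites (a & (a | b)) into a, now (~ ((a & (b & b)) & (a & (b & b))))
step 2: and_idem (→) rewrites ((a & (b & b)) & (a & (b & b))) into (a & (b & b)), now (~ (a & (b & b)))
step 3: and_idem (→) rewrites (b & b) into b, reaching cost 7 (bound 7)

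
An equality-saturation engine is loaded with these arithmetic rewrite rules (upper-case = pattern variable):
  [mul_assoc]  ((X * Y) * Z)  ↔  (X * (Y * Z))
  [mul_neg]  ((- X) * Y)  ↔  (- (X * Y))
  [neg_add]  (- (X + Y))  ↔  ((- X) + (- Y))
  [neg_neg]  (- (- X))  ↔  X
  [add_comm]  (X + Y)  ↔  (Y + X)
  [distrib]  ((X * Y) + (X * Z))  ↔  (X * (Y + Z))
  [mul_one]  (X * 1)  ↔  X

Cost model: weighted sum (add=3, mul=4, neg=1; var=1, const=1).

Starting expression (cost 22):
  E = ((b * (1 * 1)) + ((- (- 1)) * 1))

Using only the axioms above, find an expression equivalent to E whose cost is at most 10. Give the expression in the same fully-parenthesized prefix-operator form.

((b * 1) + 1)   [cost 10]

(1) (- (- 1))  =[neg_neg →]=  1    ⊢ ((b * (1 * 1)) + (1 * 1))
(2) (1 * 1)  =[mul_one →]=  1    ⊢ ((b * (1 * 1)) + 1)
(3) (1 * 1)  =[mul_one →]=  1    ⊢ cost 10, within 10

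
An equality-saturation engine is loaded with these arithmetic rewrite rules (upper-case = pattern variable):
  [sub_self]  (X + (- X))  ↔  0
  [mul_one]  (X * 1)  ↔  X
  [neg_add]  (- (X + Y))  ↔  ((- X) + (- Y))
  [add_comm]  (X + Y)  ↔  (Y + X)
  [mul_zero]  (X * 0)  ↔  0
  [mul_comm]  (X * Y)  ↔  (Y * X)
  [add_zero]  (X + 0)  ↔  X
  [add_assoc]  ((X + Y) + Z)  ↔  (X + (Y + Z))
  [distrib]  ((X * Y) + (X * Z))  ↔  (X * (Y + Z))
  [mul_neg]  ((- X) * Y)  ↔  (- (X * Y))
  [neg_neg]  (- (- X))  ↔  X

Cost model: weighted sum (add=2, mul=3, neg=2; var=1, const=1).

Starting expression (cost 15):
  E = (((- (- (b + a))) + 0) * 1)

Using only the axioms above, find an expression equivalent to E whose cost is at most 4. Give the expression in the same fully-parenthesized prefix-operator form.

(b + a)   [cost 4]

1. [neg_neg →] (- (- (b + a)))  →  (b + a);  E = (((b + a) + 0) * 1)
2. [add_zero →] ((b + a) + 0)  →  (b + a);  E = ((b + a) * 1)
3. [mul_one →] ((b + a) * 1)  →  (b + a);  cost 4 ≤ 4, done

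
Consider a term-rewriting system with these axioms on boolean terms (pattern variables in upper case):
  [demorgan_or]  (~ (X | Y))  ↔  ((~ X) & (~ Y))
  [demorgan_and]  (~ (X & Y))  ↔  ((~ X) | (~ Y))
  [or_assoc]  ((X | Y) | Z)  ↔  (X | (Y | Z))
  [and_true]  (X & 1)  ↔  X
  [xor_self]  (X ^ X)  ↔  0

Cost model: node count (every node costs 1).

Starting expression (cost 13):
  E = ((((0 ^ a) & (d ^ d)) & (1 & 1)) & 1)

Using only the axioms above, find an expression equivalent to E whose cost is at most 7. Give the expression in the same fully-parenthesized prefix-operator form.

step 1: and_true (→) rewrites ((((0 ^ a) & (d ^ d)) & (1 & 1)) & 1) into (((0 ^ a) & (d ^ d)) & (1 & 1))
step 2: and_true (→) rewrites (1 & 1) into 1, now (((0 ^ a) & (d ^ d)) & 1)
step 3: and_true (→) rewrites (((0 ^ a) & (d ^ d)) & 1) into ((0 ^ a) & (d ^ d)), reaching cost 7 (bound 7)

((0 ^ a) & (d ^ d))   [cost 7]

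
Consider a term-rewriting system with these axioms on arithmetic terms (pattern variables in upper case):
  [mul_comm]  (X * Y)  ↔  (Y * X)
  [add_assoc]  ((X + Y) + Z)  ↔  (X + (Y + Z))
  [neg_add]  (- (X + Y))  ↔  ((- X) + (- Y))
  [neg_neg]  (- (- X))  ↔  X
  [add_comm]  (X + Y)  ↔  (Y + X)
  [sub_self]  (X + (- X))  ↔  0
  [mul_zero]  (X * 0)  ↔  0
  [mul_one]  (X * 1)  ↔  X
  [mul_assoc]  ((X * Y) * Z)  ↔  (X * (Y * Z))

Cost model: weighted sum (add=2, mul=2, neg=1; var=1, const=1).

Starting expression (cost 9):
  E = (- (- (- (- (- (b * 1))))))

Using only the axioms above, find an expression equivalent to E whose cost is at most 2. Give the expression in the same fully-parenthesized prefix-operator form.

(- b)   [cost 2]

1. [neg_neg →] (- (- (- (b * 1))))  →  (- (b * 1));  E = (- (- (- (b * 1))))
2. [mul_one →] (b * 1)  →  b;  E = (- (- (- b)))
3. [neg_neg →] (- (- (- b)))  →  (- b);  cost 2 ≤ 2, done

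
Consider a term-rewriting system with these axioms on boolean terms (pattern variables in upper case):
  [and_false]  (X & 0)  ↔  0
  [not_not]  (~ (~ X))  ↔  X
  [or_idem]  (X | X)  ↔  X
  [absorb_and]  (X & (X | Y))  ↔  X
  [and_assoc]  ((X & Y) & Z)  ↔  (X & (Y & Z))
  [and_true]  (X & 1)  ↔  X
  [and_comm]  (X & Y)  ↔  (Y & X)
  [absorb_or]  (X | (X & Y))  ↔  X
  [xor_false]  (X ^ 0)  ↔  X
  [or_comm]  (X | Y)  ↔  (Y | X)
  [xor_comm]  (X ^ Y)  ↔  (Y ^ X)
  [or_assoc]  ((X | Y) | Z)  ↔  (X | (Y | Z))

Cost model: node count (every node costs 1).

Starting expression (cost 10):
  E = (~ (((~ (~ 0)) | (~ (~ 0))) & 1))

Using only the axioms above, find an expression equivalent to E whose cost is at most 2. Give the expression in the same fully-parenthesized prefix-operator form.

(~ 0)   [cost 2]

(1) ((~ (~ 0)) | (~ (~ 0)))  =[or_idem →]=  (~ (~ 0))    ⊢ (~ ((~ (~ 0)) & 1))
(2) (~ (~ 0))  =[not_not →]=  0    ⊢ (~ (0 & 1))
(3) (0 & 1)  =[and_true →]=  0    ⊢ cost 2, within 2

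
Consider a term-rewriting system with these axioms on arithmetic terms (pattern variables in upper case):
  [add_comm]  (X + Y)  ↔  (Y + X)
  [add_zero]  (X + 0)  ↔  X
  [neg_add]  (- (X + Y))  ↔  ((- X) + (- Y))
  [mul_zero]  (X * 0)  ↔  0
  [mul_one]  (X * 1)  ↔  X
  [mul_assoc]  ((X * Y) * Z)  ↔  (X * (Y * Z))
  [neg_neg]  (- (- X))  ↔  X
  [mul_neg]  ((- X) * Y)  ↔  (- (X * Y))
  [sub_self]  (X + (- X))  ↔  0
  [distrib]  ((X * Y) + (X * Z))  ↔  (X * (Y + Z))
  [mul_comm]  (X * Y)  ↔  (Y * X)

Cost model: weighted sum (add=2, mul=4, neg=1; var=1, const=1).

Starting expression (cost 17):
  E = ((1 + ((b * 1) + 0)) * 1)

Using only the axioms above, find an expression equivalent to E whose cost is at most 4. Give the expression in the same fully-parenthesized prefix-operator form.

1. [mul_one →] (b * 1)  →  b;  E = ((1 + (b + 0)) * 1)
2. [add_zero →] (b + 0)  →  b;  E = ((1 + b) * 1)
3. [mul_one →] ((1 + b) * 1)  →  (1 + b);  cost 4 ≤ 4, done

(1 + b)   [cost 4]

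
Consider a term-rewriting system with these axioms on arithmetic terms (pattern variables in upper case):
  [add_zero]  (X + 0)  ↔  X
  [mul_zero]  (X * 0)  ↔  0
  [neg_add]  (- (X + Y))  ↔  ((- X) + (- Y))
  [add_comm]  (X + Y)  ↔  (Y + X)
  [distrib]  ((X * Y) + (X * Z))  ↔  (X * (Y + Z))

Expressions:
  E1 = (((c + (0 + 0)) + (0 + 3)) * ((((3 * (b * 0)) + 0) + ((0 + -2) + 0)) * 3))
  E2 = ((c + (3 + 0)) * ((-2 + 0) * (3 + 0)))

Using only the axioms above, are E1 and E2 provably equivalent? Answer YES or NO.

YES

(1) ((3 * (b * 0)) + 0)  =[add_zero →]=  (3 * (b * 0))    ⊢ (((c + (0 + 0)) + (0 + 3)) * (((3 * (b * 0)) + ((0 + -2) + 0)) * 3))
(2) ((0 + -2) + 0)  =[add_zero →]=  (0 + -2)    ⊢ (((c + (0 + 0)) + (0 + 3)) * (((3 * (b * 0)) + (0 + -2)) * 3))
(3) (b * 0)  =[mul_zero →]=  0    ⊢ (((c + (0 + 0)) + (0 + 3)) * (((3 * 0) + (0 + -2)) * 3))
(4) ((c + (0 + 0)) + (0 + 3))  =[add_comm →]=  ((0 + 3) + (c + (0 + 0)))    ⊢ (((0 + 3) + (c + (0 + 0))) * (((3 * 0) + (0 + -2)) * 3))
(5) (0 + -2)  =[add_comm →]=  (-2 + 0)    ⊢ (((0 + 3) + (c + (0 + 0))) * (((3 * 0) + (-2 + 0)) * 3))
(6) (0 + 0)  =[add_zero →]=  0    ⊢ (((0 + 3) + (c + 0)) * (((3 * 0) + (-2 + 0)) * 3))
(7) (0 + 3)  =[add_comm →]=  (3 + 0)    ⊢ (((3 + 0) + (c + 0)) * (((3 * 0) + (-2 + 0)) * 3))
(8) (3 + 0)  =[add_zero →]=  3    ⊢ ((3 + (c + 0)) * (((3 * 0) + (-2 + 0)) * 3))
(9) (3 * 0)  =[mul_zero →]=  0    ⊢ ((3 + (c + 0)) * ((0 + (-2 + 0)) * 3))
(10) (-2 + 0)  =[add_zero →]=  -2    ⊢ ((3 + (c + 0)) * ((0 + -2) * 3))
(11) (3 + (c + 0))  =[add_comm →]=  ((c + 0) + 3)    ⊢ (((c + 0) + 3) * ((0 + -2) * 3))
(12) (0 + -2)  =[add_comm →]=  (-2 + 0)    ⊢ (((c + 0) + 3) * ((-2 + 0) * 3))
(13) (-2 + 0)  =[add_zero →]=  -2    ⊢ (((c + 0) + 3) * (-2 * 3))
(14) (c + 0)  =[add_zero →]=  c    ⊢ ((c + 3) * (-2 * 3))
(15) -2  =[add_zero ←]=  (-2 + 0)    ⊢ ((c + 3) * ((-2 + 0) * 3))
(16) 3  =[add_zero ←]=  (3 + 0)    ⊢ ((c + 3) * ((-2 + 0) * (3 + 0)))
(17) 3  =[add_zero ←]=  (3 + 0)    ⊢ E2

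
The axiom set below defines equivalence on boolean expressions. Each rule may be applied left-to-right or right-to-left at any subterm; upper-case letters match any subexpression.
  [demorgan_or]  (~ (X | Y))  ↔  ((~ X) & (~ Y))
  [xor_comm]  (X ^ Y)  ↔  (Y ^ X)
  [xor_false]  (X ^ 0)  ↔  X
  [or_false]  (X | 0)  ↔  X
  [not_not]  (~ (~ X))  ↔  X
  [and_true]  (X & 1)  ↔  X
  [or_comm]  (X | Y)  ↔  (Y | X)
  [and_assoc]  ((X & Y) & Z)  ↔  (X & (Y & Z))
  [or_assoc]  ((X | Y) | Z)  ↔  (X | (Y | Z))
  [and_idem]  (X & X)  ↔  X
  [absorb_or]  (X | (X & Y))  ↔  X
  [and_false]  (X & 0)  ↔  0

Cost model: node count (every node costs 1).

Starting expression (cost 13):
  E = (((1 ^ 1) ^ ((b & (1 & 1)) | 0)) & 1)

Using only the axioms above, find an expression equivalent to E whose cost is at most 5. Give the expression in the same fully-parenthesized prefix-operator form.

((1 ^ 1) ^ b)   [cost 5]

(1) (1 & 1)  =[and_idem →]=  1    ⊢ (((1 ^ 1) ^ ((b & 1) | 0)) & 1)
(2) (b & 1)  =[and_true →]=  b    ⊢ (((1 ^ 1) ^ (b | 0)) & 1)
(3) (b | 0)  =[or_false →]=  b    ⊢ (((1 ^ 1) ^ b) & 1)
(4) (((1 ^ 1) ^ b) & 1)  =[and_true →]=  ((1 ^ 1) ^ b)    ⊢ cost 5, within 5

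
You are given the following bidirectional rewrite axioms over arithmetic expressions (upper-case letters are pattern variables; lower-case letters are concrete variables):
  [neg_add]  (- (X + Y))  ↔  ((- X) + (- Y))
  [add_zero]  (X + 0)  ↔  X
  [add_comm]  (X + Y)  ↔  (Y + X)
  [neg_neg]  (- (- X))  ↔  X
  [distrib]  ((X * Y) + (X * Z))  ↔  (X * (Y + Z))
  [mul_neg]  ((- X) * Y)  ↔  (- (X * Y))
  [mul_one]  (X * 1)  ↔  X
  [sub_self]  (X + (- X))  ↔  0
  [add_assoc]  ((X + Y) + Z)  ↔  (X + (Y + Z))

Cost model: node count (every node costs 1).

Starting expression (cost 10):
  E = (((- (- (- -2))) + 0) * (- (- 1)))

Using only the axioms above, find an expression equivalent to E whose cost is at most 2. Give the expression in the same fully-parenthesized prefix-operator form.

step 1: add_zero (→) rewrites ((- (- (- -2))) + 0) into (- (- (- -2))), now ((- (- (- -2))) * (- (- 1)))
step 2: neg_neg (→) rewrites (- (- 1)) into 1, now ((- (- (- -2))) * 1)
step 3: mul_one (→) rewrites ((- (- (- -2))) * 1) into (- (- (- -2)))
step 4: neg_neg (→) rewrites (- (- (- -2))) into (- -2), reaching cost 2 (bound 2)

(- -2)   [cost 2]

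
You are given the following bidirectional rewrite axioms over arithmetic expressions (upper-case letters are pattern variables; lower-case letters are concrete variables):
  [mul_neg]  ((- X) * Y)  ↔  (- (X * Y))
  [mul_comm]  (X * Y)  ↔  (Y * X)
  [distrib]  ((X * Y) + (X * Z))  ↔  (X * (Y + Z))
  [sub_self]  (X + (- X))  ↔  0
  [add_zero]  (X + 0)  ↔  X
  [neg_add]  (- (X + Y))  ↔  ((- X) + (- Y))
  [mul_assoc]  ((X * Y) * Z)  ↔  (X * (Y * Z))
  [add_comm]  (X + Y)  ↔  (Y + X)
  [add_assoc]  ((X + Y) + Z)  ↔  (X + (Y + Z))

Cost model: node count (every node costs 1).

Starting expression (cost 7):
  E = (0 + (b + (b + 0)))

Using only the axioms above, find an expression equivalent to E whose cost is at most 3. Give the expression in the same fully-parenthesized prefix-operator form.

(1) (b + 0)  =[add_zero →]=  b    ⊢ (0 + (b + b))
(2) (0 + (b + b))  =[add_comm →]=  ((b + b) + 0)
(3) ((b + b) + 0)  =[add_zero →]=  (b + b)    ⊢ cost 3, within 3

(b + b)   [cost 3]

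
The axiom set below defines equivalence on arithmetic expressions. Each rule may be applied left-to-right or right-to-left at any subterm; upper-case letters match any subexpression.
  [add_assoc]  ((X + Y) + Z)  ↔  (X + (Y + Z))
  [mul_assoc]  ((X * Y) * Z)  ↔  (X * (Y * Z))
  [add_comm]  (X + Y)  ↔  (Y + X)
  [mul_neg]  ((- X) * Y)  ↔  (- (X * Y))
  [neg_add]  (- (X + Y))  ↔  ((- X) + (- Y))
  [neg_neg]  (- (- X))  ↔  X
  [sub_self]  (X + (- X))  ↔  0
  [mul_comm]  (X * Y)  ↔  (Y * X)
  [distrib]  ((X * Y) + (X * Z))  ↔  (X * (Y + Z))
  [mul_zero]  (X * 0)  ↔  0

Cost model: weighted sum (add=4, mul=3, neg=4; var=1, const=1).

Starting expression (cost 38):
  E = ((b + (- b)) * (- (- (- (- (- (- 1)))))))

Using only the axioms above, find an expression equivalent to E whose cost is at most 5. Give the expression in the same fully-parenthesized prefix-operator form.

1. [neg_neg →] (- (- 1))  →  1;  E = ((b + (- b)) * (- (- (- (- 1)))))
2. [neg_neg →] (- (- (- (- 1))))  →  (- (- 1));  E = ((b + (- b)) * (- (- 1)))
3. [mul_comm →] ((b + (- b)) * (- (- 1)))  →  ((- (- 1)) * (b + (- b)))
4. [sub_self →] (b + (- b))  →  0;  E = ((- (- 1)) * 0)
5. [neg_neg →] (- (- 1))  →  1;  cost 5 ≤ 5, done

(1 * 0)   [cost 5]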